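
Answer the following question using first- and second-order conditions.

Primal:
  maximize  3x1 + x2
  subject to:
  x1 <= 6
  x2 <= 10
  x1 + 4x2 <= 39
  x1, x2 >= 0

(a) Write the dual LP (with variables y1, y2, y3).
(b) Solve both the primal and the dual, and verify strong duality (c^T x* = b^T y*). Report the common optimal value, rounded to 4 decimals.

The standard primal-dual pair for 'max c^T x s.t. A x <= b, x >= 0' is:
  Dual:  min b^T y  s.t.  A^T y >= c,  y >= 0.

So the dual LP is:
  minimize  6y1 + 10y2 + 39y3
  subject to:
    y1 + y3 >= 3
    y2 + 4y3 >= 1
    y1, y2, y3 >= 0

Solving the primal: x* = (6, 8.25).
  primal value c^T x* = 26.25.
Solving the dual: y* = (2.75, 0, 0.25).
  dual value b^T y* = 26.25.
Strong duality: c^T x* = b^T y*. Confirmed.

26.25


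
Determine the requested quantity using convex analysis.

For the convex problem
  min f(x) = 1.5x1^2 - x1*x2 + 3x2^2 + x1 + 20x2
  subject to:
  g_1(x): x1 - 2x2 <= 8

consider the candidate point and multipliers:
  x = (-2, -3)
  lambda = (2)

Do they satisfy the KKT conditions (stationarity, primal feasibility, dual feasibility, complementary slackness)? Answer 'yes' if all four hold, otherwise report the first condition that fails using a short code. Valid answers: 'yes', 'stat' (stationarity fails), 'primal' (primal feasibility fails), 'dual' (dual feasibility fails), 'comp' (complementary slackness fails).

Gradient of f: grad f(x) = Q x + c = (-2, 4)
Constraint values g_i(x) = a_i^T x - b_i:
  g_1((-2, -3)) = -4
Stationarity residual: grad f(x) + sum_i lambda_i a_i = (0, 0)
  -> stationarity OK
Primal feasibility (all g_i <= 0): OK
Dual feasibility (all lambda_i >= 0): OK
Complementary slackness (lambda_i * g_i(x) = 0 for all i): FAILS

Verdict: the first failing condition is complementary_slackness -> comp.

comp


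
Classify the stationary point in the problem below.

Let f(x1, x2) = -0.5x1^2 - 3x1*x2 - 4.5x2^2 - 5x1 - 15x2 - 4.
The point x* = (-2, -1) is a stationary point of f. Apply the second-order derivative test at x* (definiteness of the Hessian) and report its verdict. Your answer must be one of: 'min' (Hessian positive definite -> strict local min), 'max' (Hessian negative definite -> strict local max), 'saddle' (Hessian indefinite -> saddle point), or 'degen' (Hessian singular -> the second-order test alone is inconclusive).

Compute the Hessian H = grad^2 f:
  H = [[-1, -3], [-3, -9]]
Verify stationarity: grad f(x*) = H x* + g = (0, 0).
Eigenvalues of H: -10, 0.
H has a zero eigenvalue (singular; negative semidefinite but not definite), so H is neither positive definite, negative definite, nor indefinite. The second-order test alone is inconclusive -> degen.
(Indeed, f is constant along the null direction of H through x*, so x* is not a strict local extremum.)

degen


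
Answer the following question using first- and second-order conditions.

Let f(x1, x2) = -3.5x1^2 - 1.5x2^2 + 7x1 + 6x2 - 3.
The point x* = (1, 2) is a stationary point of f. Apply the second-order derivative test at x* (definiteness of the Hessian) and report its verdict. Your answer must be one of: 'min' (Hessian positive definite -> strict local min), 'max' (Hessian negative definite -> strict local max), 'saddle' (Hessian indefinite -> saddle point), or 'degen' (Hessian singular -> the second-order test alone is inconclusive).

Compute the Hessian H = grad^2 f:
  H = [[-7, 0], [0, -3]]
Verify stationarity: grad f(x*) = H x* + g = (0, 0).
Eigenvalues of H: -7, -3.
Both eigenvalues < 0, so H is negative definite -> x* is a strict local max.

max


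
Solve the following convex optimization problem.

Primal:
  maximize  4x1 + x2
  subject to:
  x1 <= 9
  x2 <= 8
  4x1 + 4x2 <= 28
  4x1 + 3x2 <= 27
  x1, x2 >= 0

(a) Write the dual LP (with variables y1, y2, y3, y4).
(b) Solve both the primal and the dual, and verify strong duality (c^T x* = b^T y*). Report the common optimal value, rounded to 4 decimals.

The standard primal-dual pair for 'max c^T x s.t. A x <= b, x >= 0' is:
  Dual:  min b^T y  s.t.  A^T y >= c,  y >= 0.

So the dual LP is:
  minimize  9y1 + 8y2 + 28y3 + 27y4
  subject to:
    y1 + 4y3 + 4y4 >= 4
    y2 + 4y3 + 3y4 >= 1
    y1, y2, y3, y4 >= 0

Solving the primal: x* = (6.75, 0).
  primal value c^T x* = 27.
Solving the dual: y* = (0, 0, 0, 1).
  dual value b^T y* = 27.
Strong duality: c^T x* = b^T y*. Confirmed.

27


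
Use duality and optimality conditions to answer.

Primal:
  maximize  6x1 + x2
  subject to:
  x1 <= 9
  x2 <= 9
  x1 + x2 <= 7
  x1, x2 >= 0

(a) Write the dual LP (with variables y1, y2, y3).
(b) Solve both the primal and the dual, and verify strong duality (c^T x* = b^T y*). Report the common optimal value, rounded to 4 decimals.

The standard primal-dual pair for 'max c^T x s.t. A x <= b, x >= 0' is:
  Dual:  min b^T y  s.t.  A^T y >= c,  y >= 0.

So the dual LP is:
  minimize  9y1 + 9y2 + 7y3
  subject to:
    y1 + y3 >= 6
    y2 + y3 >= 1
    y1, y2, y3 >= 0

Solving the primal: x* = (7, 0).
  primal value c^T x* = 42.
Solving the dual: y* = (0, 0, 6).
  dual value b^T y* = 42.
Strong duality: c^T x* = b^T y*. Confirmed.

42


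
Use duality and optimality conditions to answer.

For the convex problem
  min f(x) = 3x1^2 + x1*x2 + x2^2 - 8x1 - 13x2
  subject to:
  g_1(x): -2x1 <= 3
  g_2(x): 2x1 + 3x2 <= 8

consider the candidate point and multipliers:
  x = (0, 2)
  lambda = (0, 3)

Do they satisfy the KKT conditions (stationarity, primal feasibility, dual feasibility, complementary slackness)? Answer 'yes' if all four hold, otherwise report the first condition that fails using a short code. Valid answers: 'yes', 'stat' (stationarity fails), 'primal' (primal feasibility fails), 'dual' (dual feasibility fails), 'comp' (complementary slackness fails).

Gradient of f: grad f(x) = Q x + c = (-6, -9)
Constraint values g_i(x) = a_i^T x - b_i:
  g_1((0, 2)) = -3
  g_2((0, 2)) = -2
Stationarity residual: grad f(x) + sum_i lambda_i a_i = (0, 0)
  -> stationarity OK
Primal feasibility (all g_i <= 0): OK
Dual feasibility (all lambda_i >= 0): OK
Complementary slackness (lambda_i * g_i(x) = 0 for all i): FAILS

Verdict: the first failing condition is complementary_slackness -> comp.

comp


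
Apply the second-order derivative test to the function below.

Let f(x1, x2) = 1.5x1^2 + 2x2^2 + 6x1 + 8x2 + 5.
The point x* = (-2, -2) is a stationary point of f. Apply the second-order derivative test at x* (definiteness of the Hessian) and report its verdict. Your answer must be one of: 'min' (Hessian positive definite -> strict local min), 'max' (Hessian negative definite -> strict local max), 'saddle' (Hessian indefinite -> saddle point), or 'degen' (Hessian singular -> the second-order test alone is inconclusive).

Compute the Hessian H = grad^2 f:
  H = [[3, 0], [0, 4]]
Verify stationarity: grad f(x*) = H x* + g = (0, 0).
Eigenvalues of H: 3, 4.
Both eigenvalues > 0, so H is positive definite -> x* is a strict local min.

min


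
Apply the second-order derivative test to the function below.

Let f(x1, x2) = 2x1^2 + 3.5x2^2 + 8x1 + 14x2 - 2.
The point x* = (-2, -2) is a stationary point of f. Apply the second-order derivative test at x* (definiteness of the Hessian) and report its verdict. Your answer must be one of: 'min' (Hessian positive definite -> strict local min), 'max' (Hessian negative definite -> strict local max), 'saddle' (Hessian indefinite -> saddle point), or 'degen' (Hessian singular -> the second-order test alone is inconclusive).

Compute the Hessian H = grad^2 f:
  H = [[4, 0], [0, 7]]
Verify stationarity: grad f(x*) = H x* + g = (0, 0).
Eigenvalues of H: 4, 7.
Both eigenvalues > 0, so H is positive definite -> x* is a strict local min.

min


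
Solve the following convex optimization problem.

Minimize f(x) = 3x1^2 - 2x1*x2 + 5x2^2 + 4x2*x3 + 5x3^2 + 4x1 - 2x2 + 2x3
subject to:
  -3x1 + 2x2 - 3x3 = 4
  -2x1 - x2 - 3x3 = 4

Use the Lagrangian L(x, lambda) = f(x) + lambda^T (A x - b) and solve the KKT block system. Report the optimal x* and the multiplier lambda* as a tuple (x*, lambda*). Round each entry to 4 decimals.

Form the Lagrangian:
  L(x, lambda) = (1/2) x^T Q x + c^T x + lambda^T (A x - b)
Stationarity (grad_x L = 0): Q x + c + A^T lambda = 0.
Primal feasibility: A x = b.

This gives the KKT block system:
  [ Q   A^T ] [ x     ]   [-c ]
  [ A    0  ] [ lambda ] = [ b ]

Solving the linear system:
  x*      = (-1.0633, -0.3544, -0.5063)
  lambda* = (1.3165, -2.8101)
  f(x*)   = 0.7089

x* = (-1.0633, -0.3544, -0.5063), lambda* = (1.3165, -2.8101)


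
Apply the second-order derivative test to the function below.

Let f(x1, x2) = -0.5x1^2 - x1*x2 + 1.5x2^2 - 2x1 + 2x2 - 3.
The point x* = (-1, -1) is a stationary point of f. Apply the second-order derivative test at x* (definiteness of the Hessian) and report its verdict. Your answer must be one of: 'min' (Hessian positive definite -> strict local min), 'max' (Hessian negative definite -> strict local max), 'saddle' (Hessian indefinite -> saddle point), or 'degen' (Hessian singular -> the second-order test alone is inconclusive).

Compute the Hessian H = grad^2 f:
  H = [[-1, -1], [-1, 3]]
Verify stationarity: grad f(x*) = H x* + g = (0, 0).
Eigenvalues of H: -1.2361, 3.2361.
Eigenvalues have mixed signs, so H is indefinite -> x* is a saddle point.

saddle


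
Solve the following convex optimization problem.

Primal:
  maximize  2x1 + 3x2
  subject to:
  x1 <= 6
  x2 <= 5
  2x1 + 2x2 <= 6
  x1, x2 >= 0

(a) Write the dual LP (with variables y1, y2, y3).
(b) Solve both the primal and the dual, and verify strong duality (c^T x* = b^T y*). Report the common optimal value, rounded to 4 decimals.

The standard primal-dual pair for 'max c^T x s.t. A x <= b, x >= 0' is:
  Dual:  min b^T y  s.t.  A^T y >= c,  y >= 0.

So the dual LP is:
  minimize  6y1 + 5y2 + 6y3
  subject to:
    y1 + 2y3 >= 2
    y2 + 2y3 >= 3
    y1, y2, y3 >= 0

Solving the primal: x* = (0, 3).
  primal value c^T x* = 9.
Solving the dual: y* = (0, 0, 1.5).
  dual value b^T y* = 9.
Strong duality: c^T x* = b^T y*. Confirmed.

9


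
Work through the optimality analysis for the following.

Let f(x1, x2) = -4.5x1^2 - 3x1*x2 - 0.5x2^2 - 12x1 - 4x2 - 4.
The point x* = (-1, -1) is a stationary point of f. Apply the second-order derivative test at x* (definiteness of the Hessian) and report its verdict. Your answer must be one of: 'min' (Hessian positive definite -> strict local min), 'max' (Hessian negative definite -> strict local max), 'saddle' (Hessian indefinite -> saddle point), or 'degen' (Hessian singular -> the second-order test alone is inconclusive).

Compute the Hessian H = grad^2 f:
  H = [[-9, -3], [-3, -1]]
Verify stationarity: grad f(x*) = H x* + g = (0, 0).
Eigenvalues of H: -10, 0.
H has a zero eigenvalue (singular; negative semidefinite but not definite), so H is neither positive definite, negative definite, nor indefinite. The second-order test alone is inconclusive -> degen.
(Indeed, f is constant along the null direction of H through x*, so x* is not a strict local extremum.)

degen


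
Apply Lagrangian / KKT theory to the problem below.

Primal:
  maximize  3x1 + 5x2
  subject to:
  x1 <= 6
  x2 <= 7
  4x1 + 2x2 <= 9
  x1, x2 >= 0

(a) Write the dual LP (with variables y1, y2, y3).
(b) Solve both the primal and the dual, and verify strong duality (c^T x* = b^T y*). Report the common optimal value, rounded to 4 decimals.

The standard primal-dual pair for 'max c^T x s.t. A x <= b, x >= 0' is:
  Dual:  min b^T y  s.t.  A^T y >= c,  y >= 0.

So the dual LP is:
  minimize  6y1 + 7y2 + 9y3
  subject to:
    y1 + 4y3 >= 3
    y2 + 2y3 >= 5
    y1, y2, y3 >= 0

Solving the primal: x* = (0, 4.5).
  primal value c^T x* = 22.5.
Solving the dual: y* = (0, 0, 2.5).
  dual value b^T y* = 22.5.
Strong duality: c^T x* = b^T y*. Confirmed.

22.5


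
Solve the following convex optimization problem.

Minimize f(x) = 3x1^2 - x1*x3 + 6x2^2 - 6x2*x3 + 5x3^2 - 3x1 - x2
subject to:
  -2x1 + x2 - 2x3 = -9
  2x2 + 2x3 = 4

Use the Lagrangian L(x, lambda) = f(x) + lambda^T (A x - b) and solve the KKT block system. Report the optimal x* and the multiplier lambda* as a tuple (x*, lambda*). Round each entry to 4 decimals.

Form the Lagrangian:
  L(x, lambda) = (1/2) x^T Q x + c^T x + lambda^T (A x - b)
Stationarity (grad_x L = 0): Q x + c + A^T lambda = 0.
Primal feasibility: A x = b.

This gives the KKT block system:
  [ Q   A^T ] [ x     ]   [-c ]
  [ A    0  ] [ lambda ] = [ b ]

Solving the linear system:
  x*      = (2.9604, 0.3069, 1.6931)
  lambda* = (6.5347, 0.4703)
  f(x*)   = 23.8713

x* = (2.9604, 0.3069, 1.6931), lambda* = (6.5347, 0.4703)


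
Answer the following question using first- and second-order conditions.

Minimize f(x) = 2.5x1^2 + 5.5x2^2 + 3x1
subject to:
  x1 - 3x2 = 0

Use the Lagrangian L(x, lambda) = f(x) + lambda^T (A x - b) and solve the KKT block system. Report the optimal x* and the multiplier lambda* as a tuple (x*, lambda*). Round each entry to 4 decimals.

Form the Lagrangian:
  L(x, lambda) = (1/2) x^T Q x + c^T x + lambda^T (A x - b)
Stationarity (grad_x L = 0): Q x + c + A^T lambda = 0.
Primal feasibility: A x = b.

This gives the KKT block system:
  [ Q   A^T ] [ x     ]   [-c ]
  [ A    0  ] [ lambda ] = [ b ]

Solving the linear system:
  x*      = (-0.4821, -0.1607)
  lambda* = (-0.5893)
  f(x*)   = -0.7232

x* = (-0.4821, -0.1607), lambda* = (-0.5893)


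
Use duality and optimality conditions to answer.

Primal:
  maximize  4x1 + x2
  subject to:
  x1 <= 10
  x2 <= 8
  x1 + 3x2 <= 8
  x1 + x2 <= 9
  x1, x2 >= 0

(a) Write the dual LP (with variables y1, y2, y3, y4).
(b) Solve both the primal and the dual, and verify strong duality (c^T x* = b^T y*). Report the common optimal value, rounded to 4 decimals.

The standard primal-dual pair for 'max c^T x s.t. A x <= b, x >= 0' is:
  Dual:  min b^T y  s.t.  A^T y >= c,  y >= 0.

So the dual LP is:
  minimize  10y1 + 8y2 + 8y3 + 9y4
  subject to:
    y1 + y3 + y4 >= 4
    y2 + 3y3 + y4 >= 1
    y1, y2, y3, y4 >= 0

Solving the primal: x* = (8, 0).
  primal value c^T x* = 32.
Solving the dual: y* = (0, 0, 4, 0).
  dual value b^T y* = 32.
Strong duality: c^T x* = b^T y*. Confirmed.

32


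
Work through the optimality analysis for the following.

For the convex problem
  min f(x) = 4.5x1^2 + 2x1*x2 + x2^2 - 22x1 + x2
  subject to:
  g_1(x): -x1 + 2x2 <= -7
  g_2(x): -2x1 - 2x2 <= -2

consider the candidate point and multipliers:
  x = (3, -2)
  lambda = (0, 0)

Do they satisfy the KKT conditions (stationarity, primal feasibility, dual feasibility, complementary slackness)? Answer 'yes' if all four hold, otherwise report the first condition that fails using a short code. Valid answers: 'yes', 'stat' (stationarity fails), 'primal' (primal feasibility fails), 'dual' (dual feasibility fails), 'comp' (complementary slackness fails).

Gradient of f: grad f(x) = Q x + c = (1, 3)
Constraint values g_i(x) = a_i^T x - b_i:
  g_1((3, -2)) = 0
  g_2((3, -2)) = 0
Stationarity residual: grad f(x) + sum_i lambda_i a_i = (1, 3)
  -> stationarity FAILS
Primal feasibility (all g_i <= 0): OK
Dual feasibility (all lambda_i >= 0): OK
Complementary slackness (lambda_i * g_i(x) = 0 for all i): OK

Verdict: the first failing condition is stationarity -> stat.

stat


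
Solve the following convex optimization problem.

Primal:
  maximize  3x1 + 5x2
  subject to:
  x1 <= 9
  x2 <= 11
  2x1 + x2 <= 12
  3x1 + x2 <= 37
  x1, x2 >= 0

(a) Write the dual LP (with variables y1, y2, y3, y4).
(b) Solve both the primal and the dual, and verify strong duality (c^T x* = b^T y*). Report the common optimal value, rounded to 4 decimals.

The standard primal-dual pair for 'max c^T x s.t. A x <= b, x >= 0' is:
  Dual:  min b^T y  s.t.  A^T y >= c,  y >= 0.

So the dual LP is:
  minimize  9y1 + 11y2 + 12y3 + 37y4
  subject to:
    y1 + 2y3 + 3y4 >= 3
    y2 + y3 + y4 >= 5
    y1, y2, y3, y4 >= 0

Solving the primal: x* = (0.5, 11).
  primal value c^T x* = 56.5.
Solving the dual: y* = (0, 3.5, 1.5, 0).
  dual value b^T y* = 56.5.
Strong duality: c^T x* = b^T y*. Confirmed.

56.5


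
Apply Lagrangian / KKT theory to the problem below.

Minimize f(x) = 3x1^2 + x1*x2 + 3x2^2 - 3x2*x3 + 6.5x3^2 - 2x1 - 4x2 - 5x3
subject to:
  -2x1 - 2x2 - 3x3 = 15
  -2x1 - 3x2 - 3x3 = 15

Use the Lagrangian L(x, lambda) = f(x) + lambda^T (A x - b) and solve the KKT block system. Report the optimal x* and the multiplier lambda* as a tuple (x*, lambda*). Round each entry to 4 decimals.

Form the Lagrangian:
  L(x, lambda) = (1/2) x^T Q x + c^T x + lambda^T (A x - b)
Stationarity (grad_x L = 0): Q x + c + A^T lambda = 0.
Primal feasibility: A x = b.

This gives the KKT block system:
  [ Q   A^T ] [ x     ]   [-c ]
  [ A    0  ] [ lambda ] = [ b ]

Solving the linear system:
  x*      = (-3.7925, 0, -2.4717)
  lambda* = (-36.7547, 24.3774)
  f(x*)   = 102.8019

x* = (-3.7925, 0, -2.4717), lambda* = (-36.7547, 24.3774)


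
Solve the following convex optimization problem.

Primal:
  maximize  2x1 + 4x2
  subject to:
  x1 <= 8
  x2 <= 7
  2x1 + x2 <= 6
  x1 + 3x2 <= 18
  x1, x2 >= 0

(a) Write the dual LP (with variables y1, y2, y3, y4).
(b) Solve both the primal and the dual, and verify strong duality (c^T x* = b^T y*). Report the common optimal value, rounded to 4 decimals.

The standard primal-dual pair for 'max c^T x s.t. A x <= b, x >= 0' is:
  Dual:  min b^T y  s.t.  A^T y >= c,  y >= 0.

So the dual LP is:
  minimize  8y1 + 7y2 + 6y3 + 18y4
  subject to:
    y1 + 2y3 + y4 >= 2
    y2 + y3 + 3y4 >= 4
    y1, y2, y3, y4 >= 0

Solving the primal: x* = (0, 6).
  primal value c^T x* = 24.
Solving the dual: y* = (0, 0, 0.4, 1.2).
  dual value b^T y* = 24.
Strong duality: c^T x* = b^T y*. Confirmed.

24


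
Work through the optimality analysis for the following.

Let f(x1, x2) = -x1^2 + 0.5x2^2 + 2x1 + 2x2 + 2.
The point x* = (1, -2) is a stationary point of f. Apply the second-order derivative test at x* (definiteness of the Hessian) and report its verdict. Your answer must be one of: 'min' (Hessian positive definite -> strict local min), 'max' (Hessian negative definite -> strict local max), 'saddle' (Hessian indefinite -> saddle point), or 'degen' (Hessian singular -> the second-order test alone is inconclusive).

Compute the Hessian H = grad^2 f:
  H = [[-2, 0], [0, 1]]
Verify stationarity: grad f(x*) = H x* + g = (0, 0).
Eigenvalues of H: -2, 1.
Eigenvalues have mixed signs, so H is indefinite -> x* is a saddle point.

saddle


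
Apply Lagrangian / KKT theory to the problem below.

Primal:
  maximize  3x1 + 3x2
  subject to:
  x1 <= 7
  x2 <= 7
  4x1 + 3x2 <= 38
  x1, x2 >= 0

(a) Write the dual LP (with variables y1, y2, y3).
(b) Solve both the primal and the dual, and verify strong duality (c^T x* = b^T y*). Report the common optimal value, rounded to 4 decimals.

The standard primal-dual pair for 'max c^T x s.t. A x <= b, x >= 0' is:
  Dual:  min b^T y  s.t.  A^T y >= c,  y >= 0.

So the dual LP is:
  minimize  7y1 + 7y2 + 38y3
  subject to:
    y1 + 4y3 >= 3
    y2 + 3y3 >= 3
    y1, y2, y3 >= 0

Solving the primal: x* = (4.25, 7).
  primal value c^T x* = 33.75.
Solving the dual: y* = (0, 0.75, 0.75).
  dual value b^T y* = 33.75.
Strong duality: c^T x* = b^T y*. Confirmed.

33.75


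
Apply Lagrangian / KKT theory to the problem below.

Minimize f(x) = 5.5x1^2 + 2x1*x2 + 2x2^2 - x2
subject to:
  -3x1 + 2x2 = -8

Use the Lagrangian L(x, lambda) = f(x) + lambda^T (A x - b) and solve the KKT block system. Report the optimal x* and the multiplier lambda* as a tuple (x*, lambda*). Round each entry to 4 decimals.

Form the Lagrangian:
  L(x, lambda) = (1/2) x^T Q x + c^T x + lambda^T (A x - b)
Stationarity (grad_x L = 0): Q x + c + A^T lambda = 0.
Primal feasibility: A x = b.

This gives the KKT block system:
  [ Q   A^T ] [ x     ]   [-c ]
  [ A    0  ] [ lambda ] = [ b ]

Solving the linear system:
  x*      = (1.2885, -2.0673)
  lambda* = (3.3462)
  f(x*)   = 14.4183

x* = (1.2885, -2.0673), lambda* = (3.3462)


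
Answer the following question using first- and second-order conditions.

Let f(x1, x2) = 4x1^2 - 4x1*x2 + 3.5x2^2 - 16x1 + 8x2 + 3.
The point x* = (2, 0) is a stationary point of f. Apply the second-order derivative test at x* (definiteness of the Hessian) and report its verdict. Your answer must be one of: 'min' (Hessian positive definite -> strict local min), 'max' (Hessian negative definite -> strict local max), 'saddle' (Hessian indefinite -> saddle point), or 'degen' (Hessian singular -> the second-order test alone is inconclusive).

Compute the Hessian H = grad^2 f:
  H = [[8, -4], [-4, 7]]
Verify stationarity: grad f(x*) = H x* + g = (0, 0).
Eigenvalues of H: 3.4689, 11.5311.
Both eigenvalues > 0, so H is positive definite -> x* is a strict local min.

min


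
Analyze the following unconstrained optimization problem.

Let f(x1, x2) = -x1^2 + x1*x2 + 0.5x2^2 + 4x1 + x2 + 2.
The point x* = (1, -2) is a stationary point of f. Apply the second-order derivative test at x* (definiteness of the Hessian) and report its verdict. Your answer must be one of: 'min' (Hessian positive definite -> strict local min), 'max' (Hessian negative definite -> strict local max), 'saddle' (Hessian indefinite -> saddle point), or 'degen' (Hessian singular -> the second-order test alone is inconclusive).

Compute the Hessian H = grad^2 f:
  H = [[-2, 1], [1, 1]]
Verify stationarity: grad f(x*) = H x* + g = (0, 0).
Eigenvalues of H: -2.3028, 1.3028.
Eigenvalues have mixed signs, so H is indefinite -> x* is a saddle point.

saddle


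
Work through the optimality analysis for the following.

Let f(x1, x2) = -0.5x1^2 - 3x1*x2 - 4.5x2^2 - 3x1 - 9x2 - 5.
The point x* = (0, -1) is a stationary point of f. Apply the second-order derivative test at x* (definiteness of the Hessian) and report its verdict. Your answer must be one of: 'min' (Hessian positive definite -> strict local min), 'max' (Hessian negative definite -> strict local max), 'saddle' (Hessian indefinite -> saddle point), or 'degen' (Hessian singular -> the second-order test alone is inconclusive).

Compute the Hessian H = grad^2 f:
  H = [[-1, -3], [-3, -9]]
Verify stationarity: grad f(x*) = H x* + g = (0, 0).
Eigenvalues of H: -10, 0.
H has a zero eigenvalue (singular; negative semidefinite but not definite), so H is neither positive definite, negative definite, nor indefinite. The second-order test alone is inconclusive -> degen.
(Indeed, f is constant along the null direction of H through x*, so x* is not a strict local extremum.)

degen


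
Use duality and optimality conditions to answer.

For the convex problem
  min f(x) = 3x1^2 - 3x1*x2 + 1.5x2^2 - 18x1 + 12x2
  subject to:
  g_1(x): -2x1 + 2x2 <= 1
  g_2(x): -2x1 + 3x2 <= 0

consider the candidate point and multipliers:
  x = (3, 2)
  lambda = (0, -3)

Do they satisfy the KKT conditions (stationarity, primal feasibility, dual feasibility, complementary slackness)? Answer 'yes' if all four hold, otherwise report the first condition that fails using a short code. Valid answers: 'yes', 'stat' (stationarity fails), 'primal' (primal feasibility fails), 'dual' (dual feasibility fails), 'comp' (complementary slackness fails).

Gradient of f: grad f(x) = Q x + c = (-6, 9)
Constraint values g_i(x) = a_i^T x - b_i:
  g_1((3, 2)) = -3
  g_2((3, 2)) = 0
Stationarity residual: grad f(x) + sum_i lambda_i a_i = (0, 0)
  -> stationarity OK
Primal feasibility (all g_i <= 0): OK
Dual feasibility (all lambda_i >= 0): FAILS
Complementary slackness (lambda_i * g_i(x) = 0 for all i): OK

Verdict: the first failing condition is dual_feasibility -> dual.

dual


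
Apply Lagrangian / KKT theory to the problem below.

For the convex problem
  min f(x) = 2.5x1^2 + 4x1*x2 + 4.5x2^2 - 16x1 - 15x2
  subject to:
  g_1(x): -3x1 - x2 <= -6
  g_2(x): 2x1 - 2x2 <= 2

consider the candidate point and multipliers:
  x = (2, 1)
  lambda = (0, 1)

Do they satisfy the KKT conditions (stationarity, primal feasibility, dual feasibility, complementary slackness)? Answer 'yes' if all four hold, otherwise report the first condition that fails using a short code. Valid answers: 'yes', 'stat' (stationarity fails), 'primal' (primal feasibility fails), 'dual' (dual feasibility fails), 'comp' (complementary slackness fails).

Gradient of f: grad f(x) = Q x + c = (-2, 2)
Constraint values g_i(x) = a_i^T x - b_i:
  g_1((2, 1)) = -1
  g_2((2, 1)) = 0
Stationarity residual: grad f(x) + sum_i lambda_i a_i = (0, 0)
  -> stationarity OK
Primal feasibility (all g_i <= 0): OK
Dual feasibility (all lambda_i >= 0): OK
Complementary slackness (lambda_i * g_i(x) = 0 for all i): OK

Verdict: yes, KKT holds.

yes


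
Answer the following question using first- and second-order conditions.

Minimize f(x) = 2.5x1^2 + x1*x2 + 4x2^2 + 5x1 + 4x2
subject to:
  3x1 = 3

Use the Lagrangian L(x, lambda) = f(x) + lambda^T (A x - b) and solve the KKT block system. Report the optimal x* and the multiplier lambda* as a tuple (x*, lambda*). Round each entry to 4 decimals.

Form the Lagrangian:
  L(x, lambda) = (1/2) x^T Q x + c^T x + lambda^T (A x - b)
Stationarity (grad_x L = 0): Q x + c + A^T lambda = 0.
Primal feasibility: A x = b.

This gives the KKT block system:
  [ Q   A^T ] [ x     ]   [-c ]
  [ A    0  ] [ lambda ] = [ b ]

Solving the linear system:
  x*      = (1, -0.625)
  lambda* = (-3.125)
  f(x*)   = 5.9375

x* = (1, -0.625), lambda* = (-3.125)


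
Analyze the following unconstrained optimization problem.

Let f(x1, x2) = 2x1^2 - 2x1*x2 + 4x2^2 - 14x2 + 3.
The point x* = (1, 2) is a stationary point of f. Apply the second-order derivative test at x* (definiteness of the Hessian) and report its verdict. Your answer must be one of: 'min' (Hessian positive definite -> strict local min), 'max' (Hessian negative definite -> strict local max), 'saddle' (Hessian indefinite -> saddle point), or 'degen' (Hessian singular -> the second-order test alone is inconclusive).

Compute the Hessian H = grad^2 f:
  H = [[4, -2], [-2, 8]]
Verify stationarity: grad f(x*) = H x* + g = (0, 0).
Eigenvalues of H: 3.1716, 8.8284.
Both eigenvalues > 0, so H is positive definite -> x* is a strict local min.

min


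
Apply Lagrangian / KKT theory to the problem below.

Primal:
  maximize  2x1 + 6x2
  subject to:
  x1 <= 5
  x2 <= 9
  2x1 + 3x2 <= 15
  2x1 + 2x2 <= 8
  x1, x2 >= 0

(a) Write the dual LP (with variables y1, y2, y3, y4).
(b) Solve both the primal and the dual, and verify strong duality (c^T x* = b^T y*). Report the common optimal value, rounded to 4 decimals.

The standard primal-dual pair for 'max c^T x s.t. A x <= b, x >= 0' is:
  Dual:  min b^T y  s.t.  A^T y >= c,  y >= 0.

So the dual LP is:
  minimize  5y1 + 9y2 + 15y3 + 8y4
  subject to:
    y1 + 2y3 + 2y4 >= 2
    y2 + 3y3 + 2y4 >= 6
    y1, y2, y3, y4 >= 0

Solving the primal: x* = (0, 4).
  primal value c^T x* = 24.
Solving the dual: y* = (0, 0, 0, 3).
  dual value b^T y* = 24.
Strong duality: c^T x* = b^T y*. Confirmed.

24


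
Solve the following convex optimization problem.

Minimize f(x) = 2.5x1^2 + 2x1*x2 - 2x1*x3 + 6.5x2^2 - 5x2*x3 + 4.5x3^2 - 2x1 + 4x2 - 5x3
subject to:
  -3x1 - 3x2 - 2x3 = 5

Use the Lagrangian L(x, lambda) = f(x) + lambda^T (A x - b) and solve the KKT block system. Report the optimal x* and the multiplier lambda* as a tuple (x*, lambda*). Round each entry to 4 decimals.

Form the Lagrangian:
  L(x, lambda) = (1/2) x^T Q x + c^T x + lambda^T (A x - b)
Stationarity (grad_x L = 0): Q x + c + A^T lambda = 0.
Primal feasibility: A x = b.

This gives the KKT block system:
  [ Q   A^T ] [ x     ]   [-c ]
  [ A    0  ] [ lambda ] = [ b ]

Solving the linear system:
  x*      = (-0.56, -0.8168, -0.4348)
  lambda* = (-1.8547)
  f(x*)   = 4.6502

x* = (-0.56, -0.8168, -0.4348), lambda* = (-1.8547)


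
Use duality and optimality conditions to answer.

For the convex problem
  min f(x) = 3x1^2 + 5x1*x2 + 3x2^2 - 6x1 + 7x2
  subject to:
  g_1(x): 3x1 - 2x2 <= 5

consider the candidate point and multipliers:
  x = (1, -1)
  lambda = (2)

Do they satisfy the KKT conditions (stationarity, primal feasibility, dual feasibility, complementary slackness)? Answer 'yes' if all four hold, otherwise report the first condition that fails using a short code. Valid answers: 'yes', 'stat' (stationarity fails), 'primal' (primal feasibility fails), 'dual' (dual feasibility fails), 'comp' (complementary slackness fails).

Gradient of f: grad f(x) = Q x + c = (-5, 6)
Constraint values g_i(x) = a_i^T x - b_i:
  g_1((1, -1)) = 0
Stationarity residual: grad f(x) + sum_i lambda_i a_i = (1, 2)
  -> stationarity FAILS
Primal feasibility (all g_i <= 0): OK
Dual feasibility (all lambda_i >= 0): OK
Complementary slackness (lambda_i * g_i(x) = 0 for all i): OK

Verdict: the first failing condition is stationarity -> stat.

stat


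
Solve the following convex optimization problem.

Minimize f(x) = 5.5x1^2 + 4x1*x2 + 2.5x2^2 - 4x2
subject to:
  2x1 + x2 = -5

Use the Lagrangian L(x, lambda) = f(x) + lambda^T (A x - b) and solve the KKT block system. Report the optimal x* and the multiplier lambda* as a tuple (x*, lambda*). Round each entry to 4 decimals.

Form the Lagrangian:
  L(x, lambda) = (1/2) x^T Q x + c^T x + lambda^T (A x - b)
Stationarity (grad_x L = 0): Q x + c + A^T lambda = 0.
Primal feasibility: A x = b.

This gives the KKT block system:
  [ Q   A^T ] [ x     ]   [-c ]
  [ A    0  ] [ lambda ] = [ b ]

Solving the linear system:
  x*      = (-2.5333, 0.0667)
  lambda* = (13.8)
  f(x*)   = 34.3667

x* = (-2.5333, 0.0667), lambda* = (13.8)


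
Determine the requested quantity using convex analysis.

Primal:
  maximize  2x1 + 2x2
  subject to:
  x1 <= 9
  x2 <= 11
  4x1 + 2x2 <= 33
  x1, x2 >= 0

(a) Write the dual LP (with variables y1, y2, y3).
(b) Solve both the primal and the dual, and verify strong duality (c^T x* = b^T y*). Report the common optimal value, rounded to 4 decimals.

The standard primal-dual pair for 'max c^T x s.t. A x <= b, x >= 0' is:
  Dual:  min b^T y  s.t.  A^T y >= c,  y >= 0.

So the dual LP is:
  minimize  9y1 + 11y2 + 33y3
  subject to:
    y1 + 4y3 >= 2
    y2 + 2y3 >= 2
    y1, y2, y3 >= 0

Solving the primal: x* = (2.75, 11).
  primal value c^T x* = 27.5.
Solving the dual: y* = (0, 1, 0.5).
  dual value b^T y* = 27.5.
Strong duality: c^T x* = b^T y*. Confirmed.

27.5


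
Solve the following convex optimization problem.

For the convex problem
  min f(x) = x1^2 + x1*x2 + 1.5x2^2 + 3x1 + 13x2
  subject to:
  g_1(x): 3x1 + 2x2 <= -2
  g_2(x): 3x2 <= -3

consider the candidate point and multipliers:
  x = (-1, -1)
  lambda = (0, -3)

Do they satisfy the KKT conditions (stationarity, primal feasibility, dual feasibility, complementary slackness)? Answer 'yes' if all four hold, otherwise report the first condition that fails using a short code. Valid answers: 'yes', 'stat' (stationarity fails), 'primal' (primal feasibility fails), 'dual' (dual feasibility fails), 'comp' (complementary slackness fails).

Gradient of f: grad f(x) = Q x + c = (0, 9)
Constraint values g_i(x) = a_i^T x - b_i:
  g_1((-1, -1)) = -3
  g_2((-1, -1)) = 0
Stationarity residual: grad f(x) + sum_i lambda_i a_i = (0, 0)
  -> stationarity OK
Primal feasibility (all g_i <= 0): OK
Dual feasibility (all lambda_i >= 0): FAILS
Complementary slackness (lambda_i * g_i(x) = 0 for all i): OK

Verdict: the first failing condition is dual_feasibility -> dual.

dual


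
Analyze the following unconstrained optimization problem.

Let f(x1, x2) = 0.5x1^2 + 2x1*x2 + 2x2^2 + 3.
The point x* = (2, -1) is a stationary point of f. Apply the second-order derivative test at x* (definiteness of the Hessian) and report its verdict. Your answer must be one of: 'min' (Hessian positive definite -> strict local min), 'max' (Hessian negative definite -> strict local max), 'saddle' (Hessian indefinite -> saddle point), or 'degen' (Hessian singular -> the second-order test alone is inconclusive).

Compute the Hessian H = grad^2 f:
  H = [[1, 2], [2, 4]]
Verify stationarity: grad f(x*) = H x* + g = (0, 0).
Eigenvalues of H: 0, 5.
H has a zero eigenvalue (singular; positive semidefinite but not definite), so H is neither positive definite, negative definite, nor indefinite. The second-order test alone is inconclusive -> degen.
(Indeed, f is constant along the null direction of H through x*, so x* is not a strict local extremum.)

degen


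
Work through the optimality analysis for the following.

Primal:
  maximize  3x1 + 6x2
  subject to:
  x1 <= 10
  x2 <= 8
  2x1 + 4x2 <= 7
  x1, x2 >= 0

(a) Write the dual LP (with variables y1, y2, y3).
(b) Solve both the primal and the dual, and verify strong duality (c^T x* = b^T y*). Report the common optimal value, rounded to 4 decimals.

The standard primal-dual pair for 'max c^T x s.t. A x <= b, x >= 0' is:
  Dual:  min b^T y  s.t.  A^T y >= c,  y >= 0.

So the dual LP is:
  minimize  10y1 + 8y2 + 7y3
  subject to:
    y1 + 2y3 >= 3
    y2 + 4y3 >= 6
    y1, y2, y3 >= 0

Solving the primal: x* = (3.5, 0).
  primal value c^T x* = 10.5.
Solving the dual: y* = (0, 0, 1.5).
  dual value b^T y* = 10.5.
Strong duality: c^T x* = b^T y*. Confirmed.

10.5


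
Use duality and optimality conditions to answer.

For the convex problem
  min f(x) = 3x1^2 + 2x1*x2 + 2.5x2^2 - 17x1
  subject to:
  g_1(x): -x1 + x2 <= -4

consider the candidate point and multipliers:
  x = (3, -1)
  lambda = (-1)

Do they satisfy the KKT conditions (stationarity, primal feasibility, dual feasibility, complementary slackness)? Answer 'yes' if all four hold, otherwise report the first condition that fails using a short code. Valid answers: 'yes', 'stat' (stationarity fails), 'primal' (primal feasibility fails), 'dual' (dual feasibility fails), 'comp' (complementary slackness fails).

Gradient of f: grad f(x) = Q x + c = (-1, 1)
Constraint values g_i(x) = a_i^T x - b_i:
  g_1((3, -1)) = 0
Stationarity residual: grad f(x) + sum_i lambda_i a_i = (0, 0)
  -> stationarity OK
Primal feasibility (all g_i <= 0): OK
Dual feasibility (all lambda_i >= 0): FAILS
Complementary slackness (lambda_i * g_i(x) = 0 for all i): OK

Verdict: the first failing condition is dual_feasibility -> dual.

dual


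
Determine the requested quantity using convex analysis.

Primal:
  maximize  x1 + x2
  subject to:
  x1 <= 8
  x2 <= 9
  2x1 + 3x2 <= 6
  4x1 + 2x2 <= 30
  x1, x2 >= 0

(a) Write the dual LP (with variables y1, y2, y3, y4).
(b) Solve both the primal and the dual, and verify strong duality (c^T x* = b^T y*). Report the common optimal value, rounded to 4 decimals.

The standard primal-dual pair for 'max c^T x s.t. A x <= b, x >= 0' is:
  Dual:  min b^T y  s.t.  A^T y >= c,  y >= 0.

So the dual LP is:
  minimize  8y1 + 9y2 + 6y3 + 30y4
  subject to:
    y1 + 2y3 + 4y4 >= 1
    y2 + 3y3 + 2y4 >= 1
    y1, y2, y3, y4 >= 0

Solving the primal: x* = (3, 0).
  primal value c^T x* = 3.
Solving the dual: y* = (0, 0, 0.5, 0).
  dual value b^T y* = 3.
Strong duality: c^T x* = b^T y*. Confirmed.

3


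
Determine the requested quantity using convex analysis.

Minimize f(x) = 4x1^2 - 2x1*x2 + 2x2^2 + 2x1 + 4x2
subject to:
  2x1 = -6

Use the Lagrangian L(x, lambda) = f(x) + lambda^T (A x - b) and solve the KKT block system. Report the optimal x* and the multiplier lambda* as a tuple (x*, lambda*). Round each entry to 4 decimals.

Form the Lagrangian:
  L(x, lambda) = (1/2) x^T Q x + c^T x + lambda^T (A x - b)
Stationarity (grad_x L = 0): Q x + c + A^T lambda = 0.
Primal feasibility: A x = b.

This gives the KKT block system:
  [ Q   A^T ] [ x     ]   [-c ]
  [ A    0  ] [ lambda ] = [ b ]

Solving the linear system:
  x*      = (-3, -2.5)
  lambda* = (8.5)
  f(x*)   = 17.5

x* = (-3, -2.5), lambda* = (8.5)


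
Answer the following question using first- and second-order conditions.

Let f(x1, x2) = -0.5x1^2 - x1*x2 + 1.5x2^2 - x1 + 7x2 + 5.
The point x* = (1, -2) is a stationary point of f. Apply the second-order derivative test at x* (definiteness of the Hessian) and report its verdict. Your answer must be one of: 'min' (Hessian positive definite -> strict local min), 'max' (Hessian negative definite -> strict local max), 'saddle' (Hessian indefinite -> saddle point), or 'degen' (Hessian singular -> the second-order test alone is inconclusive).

Compute the Hessian H = grad^2 f:
  H = [[-1, -1], [-1, 3]]
Verify stationarity: grad f(x*) = H x* + g = (0, 0).
Eigenvalues of H: -1.2361, 3.2361.
Eigenvalues have mixed signs, so H is indefinite -> x* is a saddle point.

saddle


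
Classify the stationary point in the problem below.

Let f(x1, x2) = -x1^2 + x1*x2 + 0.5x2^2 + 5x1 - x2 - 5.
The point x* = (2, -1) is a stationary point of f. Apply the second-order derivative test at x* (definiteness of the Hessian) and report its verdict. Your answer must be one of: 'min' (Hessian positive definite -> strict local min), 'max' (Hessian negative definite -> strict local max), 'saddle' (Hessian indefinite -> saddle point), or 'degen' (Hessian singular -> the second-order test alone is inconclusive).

Compute the Hessian H = grad^2 f:
  H = [[-2, 1], [1, 1]]
Verify stationarity: grad f(x*) = H x* + g = (0, 0).
Eigenvalues of H: -2.3028, 1.3028.
Eigenvalues have mixed signs, so H is indefinite -> x* is a saddle point.

saddle


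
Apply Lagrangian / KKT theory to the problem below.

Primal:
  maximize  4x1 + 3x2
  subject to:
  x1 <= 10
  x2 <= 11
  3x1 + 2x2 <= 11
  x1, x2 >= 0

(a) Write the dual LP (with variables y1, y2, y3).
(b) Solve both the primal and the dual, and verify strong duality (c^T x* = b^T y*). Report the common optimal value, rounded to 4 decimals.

The standard primal-dual pair for 'max c^T x s.t. A x <= b, x >= 0' is:
  Dual:  min b^T y  s.t.  A^T y >= c,  y >= 0.

So the dual LP is:
  minimize  10y1 + 11y2 + 11y3
  subject to:
    y1 + 3y3 >= 4
    y2 + 2y3 >= 3
    y1, y2, y3 >= 0

Solving the primal: x* = (0, 5.5).
  primal value c^T x* = 16.5.
Solving the dual: y* = (0, 0, 1.5).
  dual value b^T y* = 16.5.
Strong duality: c^T x* = b^T y*. Confirmed.

16.5


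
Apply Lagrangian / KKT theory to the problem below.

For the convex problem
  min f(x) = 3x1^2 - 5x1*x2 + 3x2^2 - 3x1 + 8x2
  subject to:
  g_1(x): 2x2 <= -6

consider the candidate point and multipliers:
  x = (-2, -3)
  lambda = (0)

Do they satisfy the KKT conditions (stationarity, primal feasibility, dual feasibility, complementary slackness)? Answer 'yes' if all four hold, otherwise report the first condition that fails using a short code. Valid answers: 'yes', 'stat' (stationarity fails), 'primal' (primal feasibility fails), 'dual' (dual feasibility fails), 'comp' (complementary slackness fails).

Gradient of f: grad f(x) = Q x + c = (0, 0)
Constraint values g_i(x) = a_i^T x - b_i:
  g_1((-2, -3)) = 0
Stationarity residual: grad f(x) + sum_i lambda_i a_i = (0, 0)
  -> stationarity OK
Primal feasibility (all g_i <= 0): OK
Dual feasibility (all lambda_i >= 0): OK
Complementary slackness (lambda_i * g_i(x) = 0 for all i): OK

Verdict: yes, KKT holds.

yes


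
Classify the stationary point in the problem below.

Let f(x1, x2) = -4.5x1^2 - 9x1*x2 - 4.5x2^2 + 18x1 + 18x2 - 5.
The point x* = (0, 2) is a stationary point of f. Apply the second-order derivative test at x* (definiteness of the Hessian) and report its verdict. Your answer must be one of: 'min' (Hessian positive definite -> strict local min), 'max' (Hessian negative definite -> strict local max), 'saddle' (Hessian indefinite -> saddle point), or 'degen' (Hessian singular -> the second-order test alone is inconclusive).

Compute the Hessian H = grad^2 f:
  H = [[-9, -9], [-9, -9]]
Verify stationarity: grad f(x*) = H x* + g = (0, 0).
Eigenvalues of H: -18, 0.
H has a zero eigenvalue (singular; negative semidefinite but not definite), so H is neither positive definite, negative definite, nor indefinite. The second-order test alone is inconclusive -> degen.
(Indeed, f is constant along the null direction of H through x*, so x* is not a strict local extremum.)

degen


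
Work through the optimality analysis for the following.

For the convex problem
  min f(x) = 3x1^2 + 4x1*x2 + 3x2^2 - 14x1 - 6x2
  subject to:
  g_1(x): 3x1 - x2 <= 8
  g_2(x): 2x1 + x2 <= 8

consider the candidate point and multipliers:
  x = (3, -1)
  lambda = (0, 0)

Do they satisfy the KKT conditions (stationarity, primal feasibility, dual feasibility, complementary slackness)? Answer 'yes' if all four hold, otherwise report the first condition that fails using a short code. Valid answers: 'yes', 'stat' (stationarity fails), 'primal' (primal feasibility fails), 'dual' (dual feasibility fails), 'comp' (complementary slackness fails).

Gradient of f: grad f(x) = Q x + c = (0, 0)
Constraint values g_i(x) = a_i^T x - b_i:
  g_1((3, -1)) = 2
  g_2((3, -1)) = -3
Stationarity residual: grad f(x) + sum_i lambda_i a_i = (0, 0)
  -> stationarity OK
Primal feasibility (all g_i <= 0): FAILS
Dual feasibility (all lambda_i >= 0): OK
Complementary slackness (lambda_i * g_i(x) = 0 for all i): OK

Verdict: the first failing condition is primal_feasibility -> primal.

primal
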